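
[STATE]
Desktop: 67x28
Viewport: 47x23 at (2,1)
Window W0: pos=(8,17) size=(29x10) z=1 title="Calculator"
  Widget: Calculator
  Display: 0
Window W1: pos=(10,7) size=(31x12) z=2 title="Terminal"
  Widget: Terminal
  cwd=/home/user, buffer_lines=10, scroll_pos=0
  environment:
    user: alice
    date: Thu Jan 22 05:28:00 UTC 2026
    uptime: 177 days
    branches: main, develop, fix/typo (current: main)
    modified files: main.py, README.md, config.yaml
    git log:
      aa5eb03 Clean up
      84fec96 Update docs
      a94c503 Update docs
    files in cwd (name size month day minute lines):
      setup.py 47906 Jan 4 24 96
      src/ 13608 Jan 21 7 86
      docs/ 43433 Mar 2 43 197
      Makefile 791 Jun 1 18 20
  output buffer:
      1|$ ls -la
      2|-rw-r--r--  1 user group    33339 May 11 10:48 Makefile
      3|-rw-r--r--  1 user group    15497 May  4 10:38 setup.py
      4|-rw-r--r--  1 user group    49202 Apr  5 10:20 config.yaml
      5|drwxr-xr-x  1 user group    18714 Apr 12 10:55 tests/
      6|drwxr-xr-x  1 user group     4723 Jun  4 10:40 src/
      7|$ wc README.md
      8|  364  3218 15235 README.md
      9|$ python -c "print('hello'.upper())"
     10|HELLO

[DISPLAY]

                                               
                                               
                                               
                                               
                                               
                                               
        ┏━━━━━━━━━━━━━━━━━━━━━━━━━━━━━┓        
        ┃ Terminal                    ┃        
        ┠─────────────────────────────┨        
        ┃$ ls -la                     ┃        
        ┃-rw-r--r--  1 user group    3┃        
        ┃-rw-r--r--  1 user group    1┃        
        ┃-rw-r--r--  1 user group    4┃        
        ┃drwxr-xr-x  1 user group    1┃        
        ┃drwxr-xr-x  1 user group     ┃        
        ┃$ wc README.md               ┃        
      ┏━┃  364  3218 15235 README.md  ┃        
      ┃ ┗━━━━━━━━━━━━━━━━━━━━━━━━━━━━━┛        
      ┠───────────────────────────┨            
      ┃                          0┃            
      ┃┌───┬───┬───┬───┐          ┃            
      ┃│ 7 │ 8 │ 9 │ ÷ │          ┃            
      ┃├───┼───┼───┼───┤          ┃            


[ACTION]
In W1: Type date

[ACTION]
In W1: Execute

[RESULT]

                                               
                                               
                                               
                                               
                                               
                                               
        ┏━━━━━━━━━━━━━━━━━━━━━━━━━━━━━┓        
        ┃ Terminal                    ┃        
        ┠─────────────────────────────┨        
        ┃drwxr-xr-x  1 user group     ┃        
        ┃$ wc README.md               ┃        
        ┃  364  3218 15235 README.md  ┃        
        ┃$ python -c "print('hello'.up┃        
        ┃HELLO                        ┃        
        ┃$ date                       ┃        
        ┃Thu Jan 22 05:28:00 UTC 2026 ┃        
      ┏━┃$ █                          ┃        
      ┃ ┗━━━━━━━━━━━━━━━━━━━━━━━━━━━━━┛        
      ┠───────────────────────────┨            
      ┃                          0┃            
      ┃┌───┬───┬───┬───┐          ┃            
      ┃│ 7 │ 8 │ 9 │ ÷ │          ┃            
      ┃├───┼───┼───┼───┤          ┃            


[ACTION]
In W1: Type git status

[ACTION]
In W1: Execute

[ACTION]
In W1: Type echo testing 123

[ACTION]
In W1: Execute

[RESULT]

                                               
                                               
                                               
                                               
                                               
                                               
        ┏━━━━━━━━━━━━━━━━━━━━━━━━━━━━━┓        
        ┃ Terminal                    ┃        
        ┠─────────────────────────────┨        
        ┃Changes not staged for commit┃        
        ┃                             ┃        
        ┃        modified:   main.py  ┃        
        ┃        modified:   README.md┃        
        ┃        modified:   config.ya┃        
        ┃$ echo testing 123           ┃        
        ┃testing 123                  ┃        
      ┏━┃$ █                          ┃        
      ┃ ┗━━━━━━━━━━━━━━━━━━━━━━━━━━━━━┛        
      ┠───────────────────────────┨            
      ┃                          0┃            
      ┃┌───┬───┬───┬───┐          ┃            
      ┃│ 7 │ 8 │ 9 │ ÷ │          ┃            
      ┃├───┼───┼───┼───┤          ┃            


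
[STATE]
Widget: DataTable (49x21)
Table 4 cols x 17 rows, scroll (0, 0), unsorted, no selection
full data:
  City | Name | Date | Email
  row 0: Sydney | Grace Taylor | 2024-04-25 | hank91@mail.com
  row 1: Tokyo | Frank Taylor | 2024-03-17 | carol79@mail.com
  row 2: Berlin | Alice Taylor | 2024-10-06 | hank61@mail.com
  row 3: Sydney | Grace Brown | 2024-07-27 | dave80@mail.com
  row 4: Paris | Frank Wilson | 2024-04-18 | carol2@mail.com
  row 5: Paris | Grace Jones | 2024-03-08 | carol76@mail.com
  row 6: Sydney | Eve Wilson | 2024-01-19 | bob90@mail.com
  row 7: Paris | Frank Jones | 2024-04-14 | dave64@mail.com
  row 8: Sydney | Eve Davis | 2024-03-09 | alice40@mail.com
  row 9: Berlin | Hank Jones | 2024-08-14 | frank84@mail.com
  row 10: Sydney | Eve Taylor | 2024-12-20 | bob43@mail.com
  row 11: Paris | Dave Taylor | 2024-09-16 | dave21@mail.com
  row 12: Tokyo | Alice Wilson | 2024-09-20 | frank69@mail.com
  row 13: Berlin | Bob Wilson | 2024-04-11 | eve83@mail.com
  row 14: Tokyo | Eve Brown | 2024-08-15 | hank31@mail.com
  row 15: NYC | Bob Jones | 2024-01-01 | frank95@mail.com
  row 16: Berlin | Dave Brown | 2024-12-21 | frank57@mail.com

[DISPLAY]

City  │Name        │Date      │Email             
──────┼────────────┼──────────┼────────────────  
Sydney│Grace Taylor│2024-04-25│hank91@mail.com   
Tokyo │Frank Taylor│2024-03-17│carol79@mail.com  
Berlin│Alice Taylor│2024-10-06│hank61@mail.com   
Sydney│Grace Brown │2024-07-27│dave80@mail.com   
Paris │Frank Wilson│2024-04-18│carol2@mail.com   
Paris │Grace Jones │2024-03-08│carol76@mail.com  
Sydney│Eve Wilson  │2024-01-19│bob90@mail.com    
Paris │Frank Jones │2024-04-14│dave64@mail.com   
Sydney│Eve Davis   │2024-03-09│alice40@mail.com  
Berlin│Hank Jones  │2024-08-14│frank84@mail.com  
Sydney│Eve Taylor  │2024-12-20│bob43@mail.com    
Paris │Dave Taylor │2024-09-16│dave21@mail.com   
Tokyo │Alice Wilson│2024-09-20│frank69@mail.com  
Berlin│Bob Wilson  │2024-04-11│eve83@mail.com    
Tokyo │Eve Brown   │2024-08-15│hank31@mail.com   
NYC   │Bob Jones   │2024-01-01│frank95@mail.com  
Berlin│Dave Brown  │2024-12-21│frank57@mail.com  
                                                 
                                                 


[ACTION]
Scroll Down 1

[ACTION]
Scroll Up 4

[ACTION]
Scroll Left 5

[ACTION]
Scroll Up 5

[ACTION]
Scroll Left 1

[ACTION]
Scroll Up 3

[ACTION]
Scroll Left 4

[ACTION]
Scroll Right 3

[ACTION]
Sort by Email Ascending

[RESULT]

City  │Name        │Date      │Email          ▲  
──────┼────────────┼──────────┼────────────────  
Sydney│Eve Davis   │2024-03-09│alice40@mail.com  
Sydney│Eve Taylor  │2024-12-20│bob43@mail.com    
Sydney│Eve Wilson  │2024-01-19│bob90@mail.com    
Paris │Frank Wilson│2024-04-18│carol2@mail.com   
Paris │Grace Jones │2024-03-08│carol76@mail.com  
Tokyo │Frank Taylor│2024-03-17│carol79@mail.com  
Paris │Dave Taylor │2024-09-16│dave21@mail.com   
Paris │Frank Jones │2024-04-14│dave64@mail.com   
Sydney│Grace Brown │2024-07-27│dave80@mail.com   
Berlin│Bob Wilson  │2024-04-11│eve83@mail.com    
Berlin│Dave Brown  │2024-12-21│frank57@mail.com  
Tokyo │Alice Wilson│2024-09-20│frank69@mail.com  
Berlin│Hank Jones  │2024-08-14│frank84@mail.com  
NYC   │Bob Jones   │2024-01-01│frank95@mail.com  
Tokyo │Eve Brown   │2024-08-15│hank31@mail.com   
Berlin│Alice Taylor│2024-10-06│hank61@mail.com   
Sydney│Grace Taylor│2024-04-25│hank91@mail.com   
                                                 
                                                 


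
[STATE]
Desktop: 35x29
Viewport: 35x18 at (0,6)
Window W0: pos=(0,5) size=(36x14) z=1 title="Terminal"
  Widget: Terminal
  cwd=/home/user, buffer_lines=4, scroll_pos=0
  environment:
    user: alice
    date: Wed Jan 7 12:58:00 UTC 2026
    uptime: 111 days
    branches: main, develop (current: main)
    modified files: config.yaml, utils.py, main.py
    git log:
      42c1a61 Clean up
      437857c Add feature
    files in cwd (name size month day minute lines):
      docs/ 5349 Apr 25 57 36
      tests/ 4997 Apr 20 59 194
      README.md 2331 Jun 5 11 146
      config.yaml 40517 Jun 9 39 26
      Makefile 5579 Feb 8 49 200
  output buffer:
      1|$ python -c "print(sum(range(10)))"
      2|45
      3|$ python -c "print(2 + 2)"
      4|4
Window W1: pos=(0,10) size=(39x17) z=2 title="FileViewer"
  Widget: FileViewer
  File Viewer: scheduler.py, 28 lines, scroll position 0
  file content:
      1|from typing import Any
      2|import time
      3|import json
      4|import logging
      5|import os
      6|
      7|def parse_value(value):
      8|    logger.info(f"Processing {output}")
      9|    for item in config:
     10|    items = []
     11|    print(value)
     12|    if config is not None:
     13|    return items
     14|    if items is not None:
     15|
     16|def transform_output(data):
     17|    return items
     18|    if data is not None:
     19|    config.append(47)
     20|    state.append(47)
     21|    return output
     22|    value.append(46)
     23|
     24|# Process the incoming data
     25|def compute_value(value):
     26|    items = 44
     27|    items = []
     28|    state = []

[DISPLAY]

┃ Terminal                         
┠──────────────────────────────────
┃$ python -c "print(sum(range(10)))
┃45                                
┏━━━━━━━━━━━━━━━━━━━━━━━━━━━━━━━━━━
┃ FileViewer                       
┠──────────────────────────────────
┃from typing import Any            
┃import time                       
┃import json                       
┃import logging                    
┃import os                         
┃                                  
┃def parse_value(value):           
┃    logger.info(f"Processing {outp
┃    for item in config:           
┃    items = []                    
┃    print(value)                  


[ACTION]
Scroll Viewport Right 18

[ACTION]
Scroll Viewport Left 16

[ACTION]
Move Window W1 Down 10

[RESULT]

┃ Terminal                         
┠──────────────────────────────────
┃$ python -c "print(sum(range(10)))
┃45                                
┃$ python -c "print(2 + 2)"        
┃4                                 
┏━━━━━━━━━━━━━━━━━━━━━━━━━━━━━━━━━━
┃ FileViewer                       
┠──────────────────────────────────
┃from typing import Any            
┃import time                       
┃import json                       
┃import logging                    
┃import os                         
┃                                  
┃def parse_value(value):           
┃    logger.info(f"Processing {outp
┃    for item in config:           


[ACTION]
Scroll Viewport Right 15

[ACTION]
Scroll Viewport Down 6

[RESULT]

┃4                                 
┏━━━━━━━━━━━━━━━━━━━━━━━━━━━━━━━━━━
┃ FileViewer                       
┠──────────────────────────────────
┃from typing import Any            
┃import time                       
┃import json                       
┃import logging                    
┃import os                         
┃                                  
┃def parse_value(value):           
┃    logger.info(f"Processing {outp
┃    for item in config:           
┃    items = []                    
┃    print(value)                  
┃    if config is not None:        
┃    return items                  
┗━━━━━━━━━━━━━━━━━━━━━━━━━━━━━━━━━━


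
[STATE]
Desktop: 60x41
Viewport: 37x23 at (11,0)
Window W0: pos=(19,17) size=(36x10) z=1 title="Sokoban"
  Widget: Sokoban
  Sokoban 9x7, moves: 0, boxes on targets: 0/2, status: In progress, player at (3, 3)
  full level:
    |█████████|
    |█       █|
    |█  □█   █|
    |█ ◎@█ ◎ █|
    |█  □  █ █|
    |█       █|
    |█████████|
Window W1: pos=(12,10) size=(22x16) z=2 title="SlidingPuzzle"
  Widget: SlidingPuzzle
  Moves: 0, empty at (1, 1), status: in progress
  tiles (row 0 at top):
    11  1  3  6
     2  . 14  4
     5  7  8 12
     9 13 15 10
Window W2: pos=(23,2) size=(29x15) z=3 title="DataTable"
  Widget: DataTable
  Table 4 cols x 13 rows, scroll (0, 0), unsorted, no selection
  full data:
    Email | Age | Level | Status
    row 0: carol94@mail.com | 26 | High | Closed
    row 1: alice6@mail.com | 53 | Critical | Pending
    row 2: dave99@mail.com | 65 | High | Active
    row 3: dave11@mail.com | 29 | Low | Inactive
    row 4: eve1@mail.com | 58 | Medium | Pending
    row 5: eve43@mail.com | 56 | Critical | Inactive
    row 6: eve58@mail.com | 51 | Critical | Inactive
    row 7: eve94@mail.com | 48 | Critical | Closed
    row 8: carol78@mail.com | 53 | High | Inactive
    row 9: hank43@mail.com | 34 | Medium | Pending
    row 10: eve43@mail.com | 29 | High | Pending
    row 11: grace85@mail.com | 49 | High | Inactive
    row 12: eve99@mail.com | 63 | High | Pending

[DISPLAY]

                                     
                                     
            ┏━━━━━━━━━━━━━━━━━━━━━━━━
            ┃ DataTable              
            ┠────────────────────────
            ┃Email           │Age│Lev
            ┃────────────────┼───┼───
            ┃carol94@mail.com│26 │Hig
            ┃alice6@mail.com │53 │Cri
            ┃dave99@mail.com │65 │Hig
 ┏━━━━━━━━━━┃dave11@mail.com │29 │Low
 ┃ SlidingPu┃eve1@mail.com   │58 │Med
 ┠──────────┃eve43@mail.com  │56 │Cri
 ┃┌────┬────┃eve58@mail.com  │51 │Cri
 ┃│ 11 │  1 ┃eve94@mail.com  │48 │Cri
 ┃├────┼────┃carol78@mail.com│53 │Hig
 ┃│  2 │    ┗━━━━━━━━━━━━━━━━━━━━━━━━
 ┃├────┼────┼────┼────┃━━━━━━━━━━━━━━
 ┃│  5 │  7 │  8 │ 12 ┃              
 ┃├────┼────┼────┼────┃──────────────
 ┃│  9 │ 13 │ 15 │ 10 ┃              
 ┃└────┴────┴────┴────┃              
 ┃Moves: 0            ┃              


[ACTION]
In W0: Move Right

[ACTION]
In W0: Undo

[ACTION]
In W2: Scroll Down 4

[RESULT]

                                     
                                     
            ┏━━━━━━━━━━━━━━━━━━━━━━━━
            ┃ DataTable              
            ┠────────────────────────
            ┃Email           │Age│Lev
            ┃────────────────┼───┼───
            ┃eve1@mail.com   │58 │Med
            ┃eve43@mail.com  │56 │Cri
            ┃eve58@mail.com  │51 │Cri
 ┏━━━━━━━━━━┃eve94@mail.com  │48 │Cri
 ┃ SlidingPu┃carol78@mail.com│53 │Hig
 ┠──────────┃hank43@mail.com │34 │Med
 ┃┌────┬────┃eve43@mail.com  │29 │Hig
 ┃│ 11 │  1 ┃grace85@mail.com│49 │Hig
 ┃├────┼────┃eve99@mail.com  │63 │Hig
 ┃│  2 │    ┗━━━━━━━━━━━━━━━━━━━━━━━━
 ┃├────┼────┼────┼────┃━━━━━━━━━━━━━━
 ┃│  5 │  7 │  8 │ 12 ┃              
 ┃├────┼────┼────┼────┃──────────────
 ┃│  9 │ 13 │ 15 │ 10 ┃              
 ┃└────┴────┴────┴────┃              
 ┃Moves: 0            ┃              


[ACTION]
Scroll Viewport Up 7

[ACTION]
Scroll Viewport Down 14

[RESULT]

 ┃│ 11 │  1 ┃grace85@mail.com│49 │Hig
 ┃├────┼────┃eve99@mail.com  │63 │Hig
 ┃│  2 │    ┗━━━━━━━━━━━━━━━━━━━━━━━━
 ┃├────┼────┼────┼────┃━━━━━━━━━━━━━━
 ┃│  5 │  7 │  8 │ 12 ┃              
 ┃├────┼────┼────┼────┃──────────────
 ┃│  9 │ 13 │ 15 │ 10 ┃              
 ┃└────┴────┴────┴────┃              
 ┃Moves: 0            ┃              
 ┃                    ┃              
 ┃                    ┃              
 ┗━━━━━━━━━━━━━━━━━━━━┛              
        ┗━━━━━━━━━━━━━━━━━━━━━━━━━━━━
                                     
                                     
                                     
                                     
                                     
                                     
                                     
                                     
                                     
                                     


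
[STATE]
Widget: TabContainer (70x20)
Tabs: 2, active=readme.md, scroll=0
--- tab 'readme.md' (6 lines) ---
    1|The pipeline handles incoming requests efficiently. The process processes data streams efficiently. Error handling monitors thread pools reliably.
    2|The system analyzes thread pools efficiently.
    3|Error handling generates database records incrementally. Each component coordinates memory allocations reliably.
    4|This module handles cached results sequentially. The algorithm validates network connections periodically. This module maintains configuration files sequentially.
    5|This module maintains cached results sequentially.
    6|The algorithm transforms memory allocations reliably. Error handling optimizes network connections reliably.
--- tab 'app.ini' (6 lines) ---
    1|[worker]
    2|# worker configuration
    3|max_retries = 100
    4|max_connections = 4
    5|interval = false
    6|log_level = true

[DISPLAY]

[readme.md]│ app.ini                                                  
──────────────────────────────────────────────────────────────────────
The pipeline handles incoming requests efficiently. The process proces
The system analyzes thread pools efficiently.                         
Error handling generates database records incrementally. Each componen
This module handles cached results sequentially. The algorithm validat
This module maintains cached results sequentially.                    
The algorithm transforms memory allocations reliably. Error handling o
                                                                      
                                                                      
                                                                      
                                                                      
                                                                      
                                                                      
                                                                      
                                                                      
                                                                      
                                                                      
                                                                      
                                                                      


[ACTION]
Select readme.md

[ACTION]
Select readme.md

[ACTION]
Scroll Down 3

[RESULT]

[readme.md]│ app.ini                                                  
──────────────────────────────────────────────────────────────────────
This module handles cached results sequentially. The algorithm validat
This module maintains cached results sequentially.                    
The algorithm transforms memory allocations reliably. Error handling o
                                                                      
                                                                      
                                                                      
                                                                      
                                                                      
                                                                      
                                                                      
                                                                      
                                                                      
                                                                      
                                                                      
                                                                      
                                                                      
                                                                      
                                                                      


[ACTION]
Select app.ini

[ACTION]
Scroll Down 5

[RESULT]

 readme.md │[app.ini]                                                 
──────────────────────────────────────────────────────────────────────
log_level = true                                                      
                                                                      
                                                                      
                                                                      
                                                                      
                                                                      
                                                                      
                                                                      
                                                                      
                                                                      
                                                                      
                                                                      
                                                                      
                                                                      
                                                                      
                                                                      
                                                                      
                                                                      


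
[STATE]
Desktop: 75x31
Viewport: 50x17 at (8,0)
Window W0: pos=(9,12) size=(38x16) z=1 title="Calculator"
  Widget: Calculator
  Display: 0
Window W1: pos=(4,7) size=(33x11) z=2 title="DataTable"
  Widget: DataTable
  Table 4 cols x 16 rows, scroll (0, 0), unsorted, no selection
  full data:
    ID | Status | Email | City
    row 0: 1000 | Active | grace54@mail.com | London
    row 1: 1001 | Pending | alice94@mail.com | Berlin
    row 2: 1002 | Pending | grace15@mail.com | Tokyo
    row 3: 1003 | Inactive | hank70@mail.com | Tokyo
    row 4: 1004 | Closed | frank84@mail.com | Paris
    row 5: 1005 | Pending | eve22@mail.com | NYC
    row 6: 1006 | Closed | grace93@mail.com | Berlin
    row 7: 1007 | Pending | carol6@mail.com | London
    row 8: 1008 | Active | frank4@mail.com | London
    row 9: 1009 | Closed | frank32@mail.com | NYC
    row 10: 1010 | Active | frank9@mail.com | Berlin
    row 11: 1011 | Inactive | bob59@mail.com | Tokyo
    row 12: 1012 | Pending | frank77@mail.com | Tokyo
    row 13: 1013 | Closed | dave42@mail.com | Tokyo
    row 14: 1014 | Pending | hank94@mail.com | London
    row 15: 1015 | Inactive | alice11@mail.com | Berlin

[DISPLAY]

                                                  
                                                  
                                                  
                                                  
                                                  
                                                  
                                                  
━━━━━━━━━━━━━━━━━━━━━━━━━━━━┓                     
taTable                     ┃                     
────────────────────────────┨                     
 │Status  │Email           │┃                     
─┼────────┼────────────────┼┃                     
0│Active  │grace54@mail.com│┃━━━━━━━━━┓           
1│Pending │alice94@mail.com│┃         ┃           
2│Pending │grace15@mail.com│┃─────────┨           
3│Inactive│hank70@mail.com │┃        0┃           
4│Closed  │frank84@mail.com│┃         ┃           


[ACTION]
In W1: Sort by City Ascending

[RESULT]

                                                  
                                                  
                                                  
                                                  
                                                  
                                                  
                                                  
━━━━━━━━━━━━━━━━━━━━━━━━━━━━┓                     
taTable                     ┃                     
────────────────────────────┨                     
 │Status  │Email           │┃                     
─┼────────┼────────────────┼┃                     
1│Pending │alice94@mail.com│┃━━━━━━━━━┓           
6│Closed  │grace93@mail.com│┃         ┃           
0│Active  │frank9@mail.com │┃─────────┨           
5│Inactive│alice11@mail.com│┃        0┃           
0│Active  │grace54@mail.com│┃         ┃           


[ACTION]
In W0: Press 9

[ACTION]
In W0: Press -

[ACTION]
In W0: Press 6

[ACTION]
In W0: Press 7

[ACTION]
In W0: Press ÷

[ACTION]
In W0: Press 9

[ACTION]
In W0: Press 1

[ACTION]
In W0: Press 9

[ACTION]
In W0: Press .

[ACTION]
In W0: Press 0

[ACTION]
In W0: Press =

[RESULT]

                                                  
                                                  
                                                  
                                                  
                                                  
                                                  
                                                  
━━━━━━━━━━━━━━━━━━━━━━━━━━━━┓                     
taTable                     ┃                     
────────────────────────────┨                     
 │Status  │Email           │┃                     
─┼────────┼────────────────┼┃                     
1│Pending │alice94@mail.com│┃━━━━━━━━━┓           
6│Closed  │grace93@mail.com│┃         ┃           
0│Active  │frank9@mail.com │┃─────────┨           
5│Inactive│alice11@mail.com│┃311207835┃           
0│Active  │grace54@mail.com│┃         ┃           


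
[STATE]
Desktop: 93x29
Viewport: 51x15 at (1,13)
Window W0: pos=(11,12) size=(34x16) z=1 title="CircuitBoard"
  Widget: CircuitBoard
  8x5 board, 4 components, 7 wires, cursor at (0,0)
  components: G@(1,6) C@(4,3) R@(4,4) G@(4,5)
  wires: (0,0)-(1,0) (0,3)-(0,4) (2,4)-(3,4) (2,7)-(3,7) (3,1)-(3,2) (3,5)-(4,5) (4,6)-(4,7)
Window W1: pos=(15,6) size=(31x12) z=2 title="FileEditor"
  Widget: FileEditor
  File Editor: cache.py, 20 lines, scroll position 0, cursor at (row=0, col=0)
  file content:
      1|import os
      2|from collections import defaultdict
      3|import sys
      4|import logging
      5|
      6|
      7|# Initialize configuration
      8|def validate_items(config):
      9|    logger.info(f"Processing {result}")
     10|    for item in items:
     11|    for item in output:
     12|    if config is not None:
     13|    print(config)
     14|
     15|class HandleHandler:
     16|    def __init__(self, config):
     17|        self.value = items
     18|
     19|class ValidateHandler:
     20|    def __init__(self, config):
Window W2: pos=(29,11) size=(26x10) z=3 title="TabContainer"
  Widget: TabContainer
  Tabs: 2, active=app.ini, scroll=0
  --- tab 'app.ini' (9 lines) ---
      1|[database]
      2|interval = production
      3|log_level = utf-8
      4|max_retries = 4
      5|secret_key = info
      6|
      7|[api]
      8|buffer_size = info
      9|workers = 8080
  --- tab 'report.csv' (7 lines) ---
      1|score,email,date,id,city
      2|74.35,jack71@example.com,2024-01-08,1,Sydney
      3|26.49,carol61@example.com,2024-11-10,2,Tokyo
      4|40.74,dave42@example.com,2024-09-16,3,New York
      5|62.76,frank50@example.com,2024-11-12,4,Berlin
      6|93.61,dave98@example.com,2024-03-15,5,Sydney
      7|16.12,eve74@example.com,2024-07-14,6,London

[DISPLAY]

          ┃ Ci┃             ┠──────────────────────
          ┠───┃             ┃[app.ini]│ report.csv 
          ┃   ┃# Initialize ┃──────────────────────
          ┃0  ┃def validate_┃[database]            
          ┃   ┗━━━━━━━━━━━━━┃interval = production 
          ┃1   ·            ┃log_level = utf-8     
          ┃                 ┃max_retries = 4       
          ┃2                ┗━━━━━━━━━━━━━━━━━━━━━━
          ┃                    │           ┃       
          ┃3       · ─ ·       ·   ·       ┃       
          ┃                        │       ┃       
          ┃4               C   R   G   · ─ ┃       
          ┃Cursor: (0,0)                   ┃       
          ┃                                ┃       
          ┗━━━━━━━━━━━━━━━━━━━━━━━━━━━━━━━━┛       


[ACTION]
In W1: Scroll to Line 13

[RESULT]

          ┃ Ci┃        self.┠──────────────────────
          ┠───┃             ┃[app.ini]│ report.csv 
          ┃   ┃class Validat┃──────────────────────
          ┃0  ┃    def __ini┃[database]            
          ┃   ┗━━━━━━━━━━━━━┃interval = production 
          ┃1   ·            ┃log_level = utf-8     
          ┃                 ┃max_retries = 4       
          ┃2                ┗━━━━━━━━━━━━━━━━━━━━━━
          ┃                    │           ┃       
          ┃3       · ─ ·       ·   ·       ┃       
          ┃                        │       ┃       
          ┃4               C   R   G   · ─ ┃       
          ┃Cursor: (0,0)                   ┃       
          ┃                                ┃       
          ┗━━━━━━━━━━━━━━━━━━━━━━━━━━━━━━━━┛       


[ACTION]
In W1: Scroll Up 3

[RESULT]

          ┃ Ci┃             ┠──────────────────────
          ┠───┃class HandleH┃[app.ini]│ report.csv 
          ┃   ┃    def __ini┃──────────────────────
          ┃0  ┃        self.┃[database]            
          ┃   ┗━━━━━━━━━━━━━┃interval = production 
          ┃1   ·            ┃log_level = utf-8     
          ┃                 ┃max_retries = 4       
          ┃2                ┗━━━━━━━━━━━━━━━━━━━━━━
          ┃                    │           ┃       
          ┃3       · ─ ·       ·   ·       ┃       
          ┃                        │       ┃       
          ┃4               C   R   G   · ─ ┃       
          ┃Cursor: (0,0)                   ┃       
          ┃                                ┃       
          ┗━━━━━━━━━━━━━━━━━━━━━━━━━━━━━━━━┛       


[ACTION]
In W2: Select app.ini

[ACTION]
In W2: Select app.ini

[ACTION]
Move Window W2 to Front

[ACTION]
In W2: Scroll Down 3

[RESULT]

          ┃ Ci┃             ┠──────────────────────
          ┠───┃class HandleH┃[app.ini]│ report.csv 
          ┃   ┃    def __ini┃──────────────────────
          ┃0  ┃        self.┃max_retries = 4       
          ┃   ┗━━━━━━━━━━━━━┃secret_key = info     
          ┃1   ·            ┃                      
          ┃                 ┃[api]                 
          ┃2                ┗━━━━━━━━━━━━━━━━━━━━━━
          ┃                    │           ┃       
          ┃3       · ─ ·       ·   ·       ┃       
          ┃                        │       ┃       
          ┃4               C   R   G   · ─ ┃       
          ┃Cursor: (0,0)                   ┃       
          ┃                                ┃       
          ┗━━━━━━━━━━━━━━━━━━━━━━━━━━━━━━━━┛       


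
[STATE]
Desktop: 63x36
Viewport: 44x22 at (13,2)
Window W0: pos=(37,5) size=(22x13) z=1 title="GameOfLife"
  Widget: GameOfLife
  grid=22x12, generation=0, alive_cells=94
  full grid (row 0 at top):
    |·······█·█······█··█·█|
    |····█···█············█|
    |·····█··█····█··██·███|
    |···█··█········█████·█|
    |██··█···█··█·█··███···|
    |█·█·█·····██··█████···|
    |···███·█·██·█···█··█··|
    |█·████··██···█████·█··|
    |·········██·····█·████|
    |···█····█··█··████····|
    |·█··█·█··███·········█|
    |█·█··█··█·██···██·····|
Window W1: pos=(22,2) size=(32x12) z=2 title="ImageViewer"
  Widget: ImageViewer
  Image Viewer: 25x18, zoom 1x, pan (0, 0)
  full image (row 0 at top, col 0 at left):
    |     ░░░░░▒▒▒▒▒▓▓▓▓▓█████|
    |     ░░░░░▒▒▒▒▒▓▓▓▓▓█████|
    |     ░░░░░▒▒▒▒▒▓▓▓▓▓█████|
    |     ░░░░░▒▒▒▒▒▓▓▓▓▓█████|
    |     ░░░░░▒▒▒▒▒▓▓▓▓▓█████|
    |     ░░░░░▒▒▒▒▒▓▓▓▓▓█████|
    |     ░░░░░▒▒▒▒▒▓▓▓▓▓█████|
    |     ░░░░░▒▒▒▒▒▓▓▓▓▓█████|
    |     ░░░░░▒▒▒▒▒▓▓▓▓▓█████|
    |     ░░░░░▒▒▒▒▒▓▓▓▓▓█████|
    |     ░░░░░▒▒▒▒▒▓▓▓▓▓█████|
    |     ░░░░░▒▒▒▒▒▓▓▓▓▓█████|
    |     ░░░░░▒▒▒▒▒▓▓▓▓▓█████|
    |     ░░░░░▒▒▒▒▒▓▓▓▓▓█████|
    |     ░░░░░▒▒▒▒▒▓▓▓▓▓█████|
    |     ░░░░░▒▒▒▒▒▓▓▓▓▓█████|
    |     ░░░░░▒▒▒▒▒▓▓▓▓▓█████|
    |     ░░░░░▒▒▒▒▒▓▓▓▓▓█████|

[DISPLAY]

         ┏━━━━━━━━━━━━━━━━━━━━━━━━━━━━━━┓   
         ┃ ImageViewer                  ┃   
         ┠──────────────────────────────┨   
         ┃     ░░░░░▒▒▒▒▒▓▓▓▓▓█████     ┃━━━
         ┃     ░░░░░▒▒▒▒▒▓▓▓▓▓█████     ┃   
         ┃     ░░░░░▒▒▒▒▒▓▓▓▓▓█████     ┃───
         ┃     ░░░░░▒▒▒▒▒▓▓▓▓▓█████     ┃   
         ┃     ░░░░░▒▒▒▒▒▓▓▓▓▓█████     ┃█·█
         ┃     ░░░░░▒▒▒▒▒▓▓▓▓▓█████     ┃███
         ┃     ░░░░░▒▒▒▒▒▓▓▓▓▓█████     ┃██·
         ┃     ░░░░░▒▒▒▒▒▓▓▓▓▓█████     ┃██·
         ┗━━━━━━━━━━━━━━━━━━━━━━━━━━━━━━┛··█
                        ┃·████··██···█████·█
                        ┃········██·····█·██
                        ┃··█····█··█··████··
                        ┗━━━━━━━━━━━━━━━━━━━
                                            
                                            
                                            
                                            
                                            
                                            


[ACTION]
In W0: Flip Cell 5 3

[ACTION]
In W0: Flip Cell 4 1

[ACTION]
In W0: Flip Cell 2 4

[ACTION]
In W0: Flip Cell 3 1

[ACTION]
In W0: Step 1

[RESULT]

         ┏━━━━━━━━━━━━━━━━━━━━━━━━━━━━━━┓   
         ┃ ImageViewer                  ┃   
         ┠──────────────────────────────┨   
         ┃     ░░░░░▒▒▒▒▒▓▓▓▓▓█████     ┃━━━
         ┃     ░░░░░▒▒▒▒▒▓▓▓▓▓█████     ┃   
         ┃     ░░░░░▒▒▒▒▒▓▓▓▓▓█████     ┃───
         ┃     ░░░░░▒▒▒▒▒▓▓▓▓▓█████     ┃   
         ┃     ░░░░░▒▒▒▒▒▓▓▓▓▓█████     ┃··█
         ┃     ░░░░░▒▒▒▒▒▓▓▓▓▓█████     ┃···
         ┃     ░░░░░▒▒▒▒▒▓▓▓▓▓█████     ┃···
         ┃     ░░░░░▒▒▒▒▒▓▓▓▓▓█████     ┃··█
         ┗━━━━━━━━━━━━━━━━━━━━━━━━━━━━━━┛··█
                        ┃·█··██····█·██·····
                        ┃·█·······█··█·····█
                        ┃·······█··█···█████
                        ┗━━━━━━━━━━━━━━━━━━━
                                            
                                            
                                            
                                            
                                            
                                            
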